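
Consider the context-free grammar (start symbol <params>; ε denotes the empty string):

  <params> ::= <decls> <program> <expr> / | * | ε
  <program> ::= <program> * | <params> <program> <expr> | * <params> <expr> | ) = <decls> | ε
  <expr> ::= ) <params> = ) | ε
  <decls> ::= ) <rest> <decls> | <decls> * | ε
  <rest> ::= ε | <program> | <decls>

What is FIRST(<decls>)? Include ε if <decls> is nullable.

{ ), *, ε }

<decls> ::= ) <rest> <decls> contributes {)}.
From <decls> ::= <decls> *: <decls> nullable, take FIRST(<decls>) ∪ {*} = { ), * }.
<decls> ::= ε contributes ε.
Union: FIRST(<decls>) = { ), *, ε }.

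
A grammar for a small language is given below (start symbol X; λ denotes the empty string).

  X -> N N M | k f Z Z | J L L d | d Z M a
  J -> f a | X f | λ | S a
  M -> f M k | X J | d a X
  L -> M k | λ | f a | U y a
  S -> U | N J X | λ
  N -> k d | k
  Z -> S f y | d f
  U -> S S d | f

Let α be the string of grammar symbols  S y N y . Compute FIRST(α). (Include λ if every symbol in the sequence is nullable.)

Add FIRST(S)\{λ} = { d, f, k }; S is nullable, continue.
y is a terminal; add {y} and stop.

{ d, f, k, y }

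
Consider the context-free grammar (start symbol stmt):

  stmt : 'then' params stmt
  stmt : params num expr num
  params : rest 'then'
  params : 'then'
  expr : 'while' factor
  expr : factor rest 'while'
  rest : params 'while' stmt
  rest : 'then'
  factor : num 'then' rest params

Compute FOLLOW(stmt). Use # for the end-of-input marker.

stmt is the start symbol, so # ∈ FOLLOW(stmt).
In stmt : 'then' params stmt: stmt is at the end, add FOLLOW(stmt) = { #, 'then', 'while' }.
In rest : params 'while' stmt: stmt is at the end, add FOLLOW(rest) = { 'then', 'while' }.
Union: FOLLOW(stmt) = { #, 'then', 'while' }.

{ #, 'then', 'while' }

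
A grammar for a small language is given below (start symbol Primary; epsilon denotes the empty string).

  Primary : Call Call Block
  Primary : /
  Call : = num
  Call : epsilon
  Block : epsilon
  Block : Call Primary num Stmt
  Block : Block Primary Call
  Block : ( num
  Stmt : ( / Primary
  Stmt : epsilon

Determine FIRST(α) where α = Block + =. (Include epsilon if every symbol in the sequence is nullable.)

{ (, +, /, =, num }

Add FIRST(Block)\{epsilon} = { (, /, =, num }; Block is nullable, continue.
+ is a terminal; add {+} and stop.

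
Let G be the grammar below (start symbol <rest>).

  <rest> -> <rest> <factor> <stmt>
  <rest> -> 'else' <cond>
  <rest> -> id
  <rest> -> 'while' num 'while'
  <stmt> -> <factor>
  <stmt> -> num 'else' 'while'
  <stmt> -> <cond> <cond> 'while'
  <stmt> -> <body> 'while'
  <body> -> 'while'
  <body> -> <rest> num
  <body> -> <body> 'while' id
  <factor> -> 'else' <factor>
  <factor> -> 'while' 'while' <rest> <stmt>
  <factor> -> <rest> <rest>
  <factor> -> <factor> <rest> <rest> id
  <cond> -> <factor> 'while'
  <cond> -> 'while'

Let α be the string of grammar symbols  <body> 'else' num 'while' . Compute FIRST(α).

Add FIRST(<body>) = { 'else', 'while', id }; <body> is not nullable, stop.

{ 'else', 'while', id }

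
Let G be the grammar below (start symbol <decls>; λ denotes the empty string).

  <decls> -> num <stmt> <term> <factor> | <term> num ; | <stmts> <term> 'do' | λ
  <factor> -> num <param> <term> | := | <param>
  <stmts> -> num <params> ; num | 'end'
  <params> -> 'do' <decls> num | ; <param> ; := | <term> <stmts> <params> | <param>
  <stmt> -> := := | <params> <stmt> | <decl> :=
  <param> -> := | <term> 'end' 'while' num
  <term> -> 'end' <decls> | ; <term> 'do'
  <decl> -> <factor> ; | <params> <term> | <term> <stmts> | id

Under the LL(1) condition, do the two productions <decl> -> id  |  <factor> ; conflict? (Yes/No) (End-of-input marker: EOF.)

No

FIRST(id) = { id } and FIRST(<factor> ;) = { 'end', :=, ;, num }.
The FIRST sets are disjoint and neither alternative is nullable — no conflict.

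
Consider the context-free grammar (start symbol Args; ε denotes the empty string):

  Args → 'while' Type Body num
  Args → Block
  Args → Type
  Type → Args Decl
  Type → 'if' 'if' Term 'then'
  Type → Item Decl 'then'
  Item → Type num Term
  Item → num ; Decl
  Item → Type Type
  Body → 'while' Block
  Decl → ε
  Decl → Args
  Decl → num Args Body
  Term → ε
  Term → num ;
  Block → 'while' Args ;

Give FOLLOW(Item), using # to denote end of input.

{ 'if', 'then', 'while', num }

In Type → Item Decl 'then': add FIRST(Decl 'then') = { 'if', 'then', 'while', num }.
Union: FOLLOW(Item) = { 'if', 'then', 'while', num }.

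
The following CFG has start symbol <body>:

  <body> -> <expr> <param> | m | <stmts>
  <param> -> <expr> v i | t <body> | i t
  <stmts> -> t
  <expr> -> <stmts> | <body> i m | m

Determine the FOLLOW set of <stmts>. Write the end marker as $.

In <body> -> <stmts>: <stmts> is at the end, add FOLLOW(<body>) = { $, i }.
In <expr> -> <stmts>: <stmts> is at the end, add FOLLOW(<expr>) = { i, m, t, v }.
Union: FOLLOW(<stmts>) = { $, i, m, t, v }.

{ $, i, m, t, v }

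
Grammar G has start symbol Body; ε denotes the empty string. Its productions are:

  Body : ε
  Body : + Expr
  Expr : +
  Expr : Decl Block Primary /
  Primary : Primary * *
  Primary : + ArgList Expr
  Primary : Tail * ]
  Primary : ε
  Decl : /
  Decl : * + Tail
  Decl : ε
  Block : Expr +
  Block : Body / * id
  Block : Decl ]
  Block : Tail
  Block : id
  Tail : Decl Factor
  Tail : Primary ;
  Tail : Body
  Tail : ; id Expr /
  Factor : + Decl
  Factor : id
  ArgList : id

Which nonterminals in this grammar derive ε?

{ Block, Body, Decl, Primary, Tail }

Directly nullable (have an ε-production): Body, Primary, Decl.
Tail : Body with every symbol nullable, so Tail is nullable.
Block : Tail with every symbol nullable, so Block is nullable.
No other nonterminal has a production whose RHS symbols are all nullable.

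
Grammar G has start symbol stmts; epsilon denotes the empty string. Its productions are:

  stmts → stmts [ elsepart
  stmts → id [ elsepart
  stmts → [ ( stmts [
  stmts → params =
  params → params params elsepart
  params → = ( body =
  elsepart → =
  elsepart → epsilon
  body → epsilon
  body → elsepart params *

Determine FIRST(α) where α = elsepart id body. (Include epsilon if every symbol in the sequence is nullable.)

Add FIRST(elsepart)\{epsilon} = { = }; elsepart is nullable, continue.
id is a terminal; add {id} and stop.

{ =, id }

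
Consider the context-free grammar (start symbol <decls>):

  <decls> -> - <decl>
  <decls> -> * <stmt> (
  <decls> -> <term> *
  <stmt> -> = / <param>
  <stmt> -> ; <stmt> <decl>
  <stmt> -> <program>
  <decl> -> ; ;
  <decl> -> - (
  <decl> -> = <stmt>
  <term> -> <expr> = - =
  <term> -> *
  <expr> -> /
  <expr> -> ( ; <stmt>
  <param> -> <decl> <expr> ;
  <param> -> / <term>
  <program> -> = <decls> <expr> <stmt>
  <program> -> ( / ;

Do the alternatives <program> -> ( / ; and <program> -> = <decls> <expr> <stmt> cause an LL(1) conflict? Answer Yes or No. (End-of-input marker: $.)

No

FIRST(( / ;) = { ( } and FIRST(= <decls> <expr> <stmt>) = { = }.
The FIRST sets are disjoint and neither alternative is nullable — no conflict.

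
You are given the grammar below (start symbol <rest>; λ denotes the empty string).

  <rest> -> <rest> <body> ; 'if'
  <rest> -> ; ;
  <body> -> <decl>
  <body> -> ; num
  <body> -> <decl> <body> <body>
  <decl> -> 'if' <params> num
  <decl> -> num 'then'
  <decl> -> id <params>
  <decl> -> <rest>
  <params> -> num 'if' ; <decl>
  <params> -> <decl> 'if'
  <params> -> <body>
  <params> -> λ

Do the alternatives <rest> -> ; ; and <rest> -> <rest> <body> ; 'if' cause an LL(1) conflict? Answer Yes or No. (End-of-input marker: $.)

Yes

FIRST(; ;) = { ; } and FIRST(<rest> <body> ; 'if') = { ; }.
Both contain ;, so the two alternatives are not disjoint — LL(1) conflict.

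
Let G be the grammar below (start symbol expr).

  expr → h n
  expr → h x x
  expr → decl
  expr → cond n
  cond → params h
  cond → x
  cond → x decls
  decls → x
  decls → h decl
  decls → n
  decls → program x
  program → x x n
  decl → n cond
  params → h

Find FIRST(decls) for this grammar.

decls → x contributes {x}.
decls → h decl contributes {h}.
decls → n contributes {n}.
From decls → program x: add FIRST(program) = { x }.
Union: FIRST(decls) = { h, n, x }.

{ h, n, x }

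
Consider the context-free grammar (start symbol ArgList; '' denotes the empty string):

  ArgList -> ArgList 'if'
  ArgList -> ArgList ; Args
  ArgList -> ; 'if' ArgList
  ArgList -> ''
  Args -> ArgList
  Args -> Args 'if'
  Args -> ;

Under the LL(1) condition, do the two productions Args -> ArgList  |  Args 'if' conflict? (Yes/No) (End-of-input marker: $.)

FIRST(ArgList) = { 'if', ;, '' } and FIRST(Args 'if') = { 'if', ; }.
Both contain 'if', so the two alternatives are not disjoint — LL(1) conflict.

Yes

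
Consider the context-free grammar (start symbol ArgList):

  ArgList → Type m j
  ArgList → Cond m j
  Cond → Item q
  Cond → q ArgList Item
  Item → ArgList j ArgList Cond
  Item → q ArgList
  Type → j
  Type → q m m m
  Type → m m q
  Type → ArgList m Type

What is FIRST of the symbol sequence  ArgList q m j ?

Add FIRST(ArgList) = { j, m, q }; ArgList is not nullable, stop.

{ j, m, q }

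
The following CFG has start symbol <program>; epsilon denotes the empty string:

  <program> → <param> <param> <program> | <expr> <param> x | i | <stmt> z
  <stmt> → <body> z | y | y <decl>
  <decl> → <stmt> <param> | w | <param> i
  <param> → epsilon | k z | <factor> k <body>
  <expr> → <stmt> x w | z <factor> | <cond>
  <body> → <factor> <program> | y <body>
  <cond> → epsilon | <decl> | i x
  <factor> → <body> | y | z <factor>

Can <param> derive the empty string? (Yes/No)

<param> has an epsilon-production, so <param> ⇒ epsilon.

Yes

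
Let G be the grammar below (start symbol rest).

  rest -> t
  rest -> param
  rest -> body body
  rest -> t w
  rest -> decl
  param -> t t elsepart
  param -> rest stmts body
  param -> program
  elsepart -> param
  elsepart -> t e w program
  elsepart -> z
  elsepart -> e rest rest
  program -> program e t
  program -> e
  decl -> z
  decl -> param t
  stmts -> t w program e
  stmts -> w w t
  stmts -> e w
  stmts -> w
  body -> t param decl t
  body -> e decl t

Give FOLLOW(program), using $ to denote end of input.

In param -> program: program is at the end, add FOLLOW(param) = { $, e, t, w, z }.
In elsepart -> t e w program: program is at the end, add FOLLOW(elsepart) = { $, e, t, w, z }.
In program -> program e t: add FIRST(e t) = { e }.
In stmts -> t w program e: add FIRST(e) = { e }.
Union: FOLLOW(program) = { $, e, t, w, z }.

{ $, e, t, w, z }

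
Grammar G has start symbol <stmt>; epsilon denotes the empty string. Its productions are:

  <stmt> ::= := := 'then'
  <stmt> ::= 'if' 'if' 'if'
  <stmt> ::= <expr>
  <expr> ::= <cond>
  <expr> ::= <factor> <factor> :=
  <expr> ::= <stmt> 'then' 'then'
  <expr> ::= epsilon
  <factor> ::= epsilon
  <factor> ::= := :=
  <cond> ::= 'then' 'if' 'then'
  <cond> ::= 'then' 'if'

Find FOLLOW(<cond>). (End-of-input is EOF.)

{ EOF, 'then' }

In <expr> ::= <cond>: <cond> is at the end, add FOLLOW(<expr>) = { EOF, 'then' }.
Union: FOLLOW(<cond>) = { EOF, 'then' }.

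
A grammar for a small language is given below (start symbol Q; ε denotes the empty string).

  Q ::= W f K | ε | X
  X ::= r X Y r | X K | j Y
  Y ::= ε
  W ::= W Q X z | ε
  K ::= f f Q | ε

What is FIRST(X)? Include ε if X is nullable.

{ j, r }

X ::= r X Y r contributes {r}.
From X ::= X K: add FIRST(X) = { j, r }.
X ::= j Y contributes {j}.
Union: FIRST(X) = { j, r }.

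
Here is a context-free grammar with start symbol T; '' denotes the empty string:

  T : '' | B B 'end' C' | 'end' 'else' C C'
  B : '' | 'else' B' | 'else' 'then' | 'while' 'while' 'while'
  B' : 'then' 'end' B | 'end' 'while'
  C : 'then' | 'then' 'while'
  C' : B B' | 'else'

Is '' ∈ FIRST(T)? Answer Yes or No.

Yes

T has an ''-production, so T ⇒ ''.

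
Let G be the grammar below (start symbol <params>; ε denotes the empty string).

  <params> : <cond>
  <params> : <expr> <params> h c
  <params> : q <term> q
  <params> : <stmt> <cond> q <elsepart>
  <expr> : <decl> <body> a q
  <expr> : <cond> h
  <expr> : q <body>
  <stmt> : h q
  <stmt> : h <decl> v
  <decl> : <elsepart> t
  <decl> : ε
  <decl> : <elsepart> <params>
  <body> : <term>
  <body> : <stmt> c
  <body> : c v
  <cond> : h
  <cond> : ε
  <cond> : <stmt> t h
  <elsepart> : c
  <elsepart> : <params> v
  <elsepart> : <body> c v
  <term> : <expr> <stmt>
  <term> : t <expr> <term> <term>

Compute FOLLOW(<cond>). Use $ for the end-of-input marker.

{ $, c, h, q, t, v }

In <params> : <cond>: <cond> is at the end, add FOLLOW(<params>) = { $, c, h, q, t, v }.
In <params> : <stmt> <cond> q <elsepart>: add FIRST(q <elsepart>) = { q }.
In <expr> : <cond> h: add FIRST(h) = { h }.
Union: FOLLOW(<cond>) = { $, c, h, q, t, v }.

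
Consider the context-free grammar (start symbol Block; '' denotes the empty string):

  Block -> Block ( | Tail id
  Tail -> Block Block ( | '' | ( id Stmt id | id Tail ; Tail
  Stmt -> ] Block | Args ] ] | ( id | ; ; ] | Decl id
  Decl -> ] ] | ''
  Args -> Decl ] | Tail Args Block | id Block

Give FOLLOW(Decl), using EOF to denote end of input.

{ ], id }

In Stmt -> Decl id: add FIRST(id) = { id }.
In Args -> Decl ]: add FIRST(]) = { ] }.
Union: FOLLOW(Decl) = { ], id }.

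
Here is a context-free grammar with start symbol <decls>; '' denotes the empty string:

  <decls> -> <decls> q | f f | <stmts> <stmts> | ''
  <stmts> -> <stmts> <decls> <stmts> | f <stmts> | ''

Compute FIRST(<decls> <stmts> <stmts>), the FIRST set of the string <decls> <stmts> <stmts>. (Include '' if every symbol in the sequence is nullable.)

Add FIRST(<decls>)\{''} = { f, q }; <decls> is nullable, continue.
Add FIRST(<stmts>)\{''} = { f, q }; <stmts> is nullable, continue.
Add FIRST(<stmts>)\{''} = { f, q }; <stmts> is nullable, continue.
Every symbol is nullable, so include ''.

{ f, q, '' }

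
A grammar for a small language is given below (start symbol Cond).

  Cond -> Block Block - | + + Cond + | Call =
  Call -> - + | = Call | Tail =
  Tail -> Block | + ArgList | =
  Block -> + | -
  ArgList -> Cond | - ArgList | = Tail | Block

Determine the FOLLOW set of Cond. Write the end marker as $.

Cond is the start symbol, so $ ∈ FOLLOW(Cond).
In Cond -> + + Cond +: add FIRST(+) = { + }.
In ArgList -> Cond: Cond is at the end, add FOLLOW(ArgList) = { = }.
Union: FOLLOW(Cond) = { $, +, = }.

{ $, +, = }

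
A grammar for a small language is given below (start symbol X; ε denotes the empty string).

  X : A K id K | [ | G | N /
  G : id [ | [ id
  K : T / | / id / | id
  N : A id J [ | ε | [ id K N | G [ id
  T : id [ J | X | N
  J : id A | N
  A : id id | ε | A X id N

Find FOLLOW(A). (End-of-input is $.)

In X : A K id K: add FIRST(K id K) = { /, [, id }.
In N : A id J [: add FIRST(id J [) = { id }.
In J : id A: A is at the end, add FOLLOW(J) = { /, [ }.
In A : A X id N: add FIRST(X id N) = { /, [, id }.
Union: FOLLOW(A) = { /, [, id }.

{ /, [, id }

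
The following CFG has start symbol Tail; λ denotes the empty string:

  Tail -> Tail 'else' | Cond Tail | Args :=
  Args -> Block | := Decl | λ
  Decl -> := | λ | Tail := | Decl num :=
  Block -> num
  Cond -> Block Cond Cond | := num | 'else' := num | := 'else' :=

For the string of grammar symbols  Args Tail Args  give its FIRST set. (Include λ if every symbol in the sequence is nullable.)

Add FIRST(Args)\{λ} = { :=, num }; Args is nullable, continue.
Add FIRST(Tail) = { 'else', :=, num }; Tail is not nullable, stop.

{ 'else', :=, num }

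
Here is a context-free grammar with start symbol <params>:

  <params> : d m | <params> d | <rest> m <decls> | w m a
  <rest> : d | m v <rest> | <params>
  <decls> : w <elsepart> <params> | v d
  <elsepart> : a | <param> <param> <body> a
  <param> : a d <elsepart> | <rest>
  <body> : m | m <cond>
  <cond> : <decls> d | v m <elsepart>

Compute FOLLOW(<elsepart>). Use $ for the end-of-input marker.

{ a, d, m, w }

In <decls> : w <elsepart> <params>: add FIRST(<params>) = { d, m, w }.
In <param> : a d <elsepart>: <elsepart> is at the end, add FOLLOW(<param>) = { a, d, m, w }.
In <cond> : v m <elsepart>: <elsepart> is at the end, add FOLLOW(<cond>) = { a }.
Union: FOLLOW(<elsepart>) = { a, d, m, w }.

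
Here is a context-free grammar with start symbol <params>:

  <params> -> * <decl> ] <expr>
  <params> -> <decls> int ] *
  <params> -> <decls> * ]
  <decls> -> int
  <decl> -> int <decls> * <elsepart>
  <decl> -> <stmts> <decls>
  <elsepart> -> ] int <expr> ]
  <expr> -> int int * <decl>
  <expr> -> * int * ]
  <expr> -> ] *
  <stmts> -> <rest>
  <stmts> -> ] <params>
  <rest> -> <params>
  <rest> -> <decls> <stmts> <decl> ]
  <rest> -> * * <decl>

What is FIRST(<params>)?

{ *, int }

<params> -> * <decl> ] <expr> contributes {*}.
From <params> -> <decls> int ] *: add FIRST(<decls>) = { int }.
From <params> -> <decls> * ]: add FIRST(<decls>) = { int }.
Union: FIRST(<params>) = { *, int }.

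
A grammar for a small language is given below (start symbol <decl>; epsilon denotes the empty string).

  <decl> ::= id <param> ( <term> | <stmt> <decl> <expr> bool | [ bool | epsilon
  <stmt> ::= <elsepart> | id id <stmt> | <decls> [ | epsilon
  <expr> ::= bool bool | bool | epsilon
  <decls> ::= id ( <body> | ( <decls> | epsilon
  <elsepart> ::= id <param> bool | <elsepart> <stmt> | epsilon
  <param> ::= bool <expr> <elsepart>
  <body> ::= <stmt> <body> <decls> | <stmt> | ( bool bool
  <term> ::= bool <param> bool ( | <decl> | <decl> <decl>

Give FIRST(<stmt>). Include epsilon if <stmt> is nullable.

{ (, [, id, epsilon }

From <stmt> ::= <elsepart>: add FIRST(<elsepart>) = { (, [, id, epsilon } (including epsilon since <elsepart> is nullable).
<stmt> ::= id id <stmt> contributes {id}.
From <stmt> ::= <decls> [: <decls> nullable, take FIRST(<decls>) ∪ {[} = { (, [, id }.
<stmt> ::= epsilon contributes epsilon.
Union: FIRST(<stmt>) = { (, [, id, epsilon }.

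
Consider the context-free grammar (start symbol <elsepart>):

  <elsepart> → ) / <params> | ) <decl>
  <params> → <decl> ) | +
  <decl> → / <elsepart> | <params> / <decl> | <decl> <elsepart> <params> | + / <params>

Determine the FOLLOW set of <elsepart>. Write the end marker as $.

<elsepart> is the start symbol, so $ ∈ FOLLOW(<elsepart>).
In <decl> → / <elsepart>: <elsepart> is at the end, add FOLLOW(<decl>) = { $, ), +, / }.
In <decl> → <decl> <elsepart> <params>: add FIRST(<params>) = { +, / }.
Union: FOLLOW(<elsepart>) = { $, ), +, / }.

{ $, ), +, / }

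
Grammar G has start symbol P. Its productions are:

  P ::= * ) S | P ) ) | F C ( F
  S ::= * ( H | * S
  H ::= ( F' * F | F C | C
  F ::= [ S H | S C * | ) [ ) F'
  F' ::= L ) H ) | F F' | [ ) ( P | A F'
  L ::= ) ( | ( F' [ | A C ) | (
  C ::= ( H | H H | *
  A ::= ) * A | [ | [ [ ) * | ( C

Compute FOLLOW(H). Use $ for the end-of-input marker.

In S ::= * ( H: H is at the end, add FOLLOW(S) = { $, (, ), *, [ }.
In F ::= [ S H: H is at the end, add FOLLOW(F) = { $, (, ), *, [ }.
In F' ::= L ) H ): add FIRST()) = { ) }.
In C ::= ( H: H is at the end, add FOLLOW(C) = { $, (, ), *, [ }.
In C ::= H H: add FIRST(H) = { (, ), *, [ }.
In C ::= H H: H is at the end, add FOLLOW(C) = { $, (, ), *, [ }.
Union: FOLLOW(H) = { $, (, ), *, [ }.

{ $, (, ), *, [ }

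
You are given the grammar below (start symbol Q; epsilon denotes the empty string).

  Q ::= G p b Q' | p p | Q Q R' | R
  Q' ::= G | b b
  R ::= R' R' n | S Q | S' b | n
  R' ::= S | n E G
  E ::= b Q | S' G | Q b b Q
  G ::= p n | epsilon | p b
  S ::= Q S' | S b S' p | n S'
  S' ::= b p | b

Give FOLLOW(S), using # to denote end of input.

{ #, b, n, p }

In R ::= S Q: add FIRST(Q) = { b, n, p }.
In R' ::= S: S is at the end, add FOLLOW(R') = { #, b, n, p }.
In S ::= S b S' p: add FIRST(b S' p) = { b }.
Union: FOLLOW(S) = { #, b, n, p }.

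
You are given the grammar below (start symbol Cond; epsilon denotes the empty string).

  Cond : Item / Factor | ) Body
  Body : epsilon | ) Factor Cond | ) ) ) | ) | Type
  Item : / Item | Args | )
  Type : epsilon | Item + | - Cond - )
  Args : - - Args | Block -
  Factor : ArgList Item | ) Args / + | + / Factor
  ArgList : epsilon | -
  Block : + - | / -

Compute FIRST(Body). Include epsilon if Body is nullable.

{ ), +, -, /, epsilon }

Body : epsilon contributes epsilon.
Body : ) Factor Cond contributes {)}.
Body : ) ) ) contributes {)}.
Body : ) contributes {)}.
From Body : Type: add FIRST(Type) = { ), +, -, /, epsilon } (including epsilon since Type is nullable).
Union: FIRST(Body) = { ), +, -, /, epsilon }.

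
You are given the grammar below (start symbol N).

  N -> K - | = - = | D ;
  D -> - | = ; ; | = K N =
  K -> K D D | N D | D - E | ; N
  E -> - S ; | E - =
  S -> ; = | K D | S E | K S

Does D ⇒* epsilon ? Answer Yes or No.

No nonterminal in this grammar is nullable.
No production of D has an RHS whose symbols are all nullable, so D is not nullable.

No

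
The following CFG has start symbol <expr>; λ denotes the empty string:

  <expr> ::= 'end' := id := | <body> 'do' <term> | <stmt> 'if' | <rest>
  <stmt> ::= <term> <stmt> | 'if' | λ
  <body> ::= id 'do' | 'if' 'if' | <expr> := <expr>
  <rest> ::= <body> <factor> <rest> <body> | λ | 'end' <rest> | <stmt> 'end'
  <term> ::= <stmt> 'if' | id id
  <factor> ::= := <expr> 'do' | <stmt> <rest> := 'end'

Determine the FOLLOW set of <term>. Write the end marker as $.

{ $, 'do', 'end', 'if', :=, id }

In <expr> ::= <body> 'do' <term>: <term> is at the end, add FOLLOW(<expr>) = { $, 'do', 'end', 'if', :=, id }.
In <stmt> ::= <term> <stmt>: add FIRST(<stmt>)\{λ} = { 'if', id }.
  Since <stmt> is nullable, also add FOLLOW(<stmt>) = { 'end', 'if', :=, id }.
Union: FOLLOW(<term>) = { $, 'do', 'end', 'if', :=, id }.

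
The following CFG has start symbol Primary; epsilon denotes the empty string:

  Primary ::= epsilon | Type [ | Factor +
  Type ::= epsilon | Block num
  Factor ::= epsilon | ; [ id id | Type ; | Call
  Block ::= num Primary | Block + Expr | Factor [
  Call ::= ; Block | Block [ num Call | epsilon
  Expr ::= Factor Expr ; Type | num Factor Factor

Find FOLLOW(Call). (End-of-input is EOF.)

In Factor ::= Call: Call is at the end, add FOLLOW(Factor) = { +, ;, [, num }.
In Call ::= Block [ num Call: Call is at the end, add FOLLOW(Call) = { +, ;, [, num }.
Union: FOLLOW(Call) = { +, ;, [, num }.

{ +, ;, [, num }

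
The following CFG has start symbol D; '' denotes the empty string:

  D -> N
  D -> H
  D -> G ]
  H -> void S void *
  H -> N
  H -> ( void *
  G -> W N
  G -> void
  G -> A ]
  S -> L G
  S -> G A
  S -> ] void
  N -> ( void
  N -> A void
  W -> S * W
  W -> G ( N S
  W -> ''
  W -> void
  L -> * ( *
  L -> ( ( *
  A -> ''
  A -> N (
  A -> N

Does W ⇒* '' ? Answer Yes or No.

W has an ''-production, so W ⇒ ''.

Yes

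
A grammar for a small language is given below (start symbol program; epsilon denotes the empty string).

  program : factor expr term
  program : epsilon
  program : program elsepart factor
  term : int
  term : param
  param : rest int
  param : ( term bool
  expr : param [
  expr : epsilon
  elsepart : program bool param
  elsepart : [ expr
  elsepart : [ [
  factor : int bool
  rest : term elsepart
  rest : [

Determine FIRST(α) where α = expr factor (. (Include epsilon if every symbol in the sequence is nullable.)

{ (, [, int }

Add FIRST(expr)\{epsilon} = { (, [, int }; expr is nullable, continue.
Add FIRST(factor) = { int }; factor is not nullable, stop.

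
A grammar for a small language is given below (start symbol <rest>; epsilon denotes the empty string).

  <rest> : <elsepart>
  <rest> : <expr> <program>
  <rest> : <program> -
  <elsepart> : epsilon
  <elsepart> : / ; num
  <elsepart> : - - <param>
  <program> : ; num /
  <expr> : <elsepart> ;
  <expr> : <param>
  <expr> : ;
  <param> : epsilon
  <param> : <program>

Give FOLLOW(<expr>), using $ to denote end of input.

In <rest> : <expr> <program>: add FIRST(<program>) = { ; }.
Union: FOLLOW(<expr>) = { ; }.

{ ; }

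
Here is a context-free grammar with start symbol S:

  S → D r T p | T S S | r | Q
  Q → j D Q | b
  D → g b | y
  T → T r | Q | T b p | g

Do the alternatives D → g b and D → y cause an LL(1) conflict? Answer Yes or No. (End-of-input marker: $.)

FIRST(g b) = { g } and FIRST(y) = { y }.
The FIRST sets are disjoint and neither alternative is nullable — no conflict.

No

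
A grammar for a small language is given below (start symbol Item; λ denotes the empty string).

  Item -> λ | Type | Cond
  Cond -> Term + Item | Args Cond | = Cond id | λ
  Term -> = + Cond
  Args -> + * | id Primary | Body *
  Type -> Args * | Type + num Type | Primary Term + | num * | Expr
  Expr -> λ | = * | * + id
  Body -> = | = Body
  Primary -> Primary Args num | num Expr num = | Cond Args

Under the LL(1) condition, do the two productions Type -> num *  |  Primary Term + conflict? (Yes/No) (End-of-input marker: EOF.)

FIRST(num *) = { num } and FIRST(Primary Term +) = { +, =, id, num }.
Both contain num, so the two alternatives are not disjoint — LL(1) conflict.

Yes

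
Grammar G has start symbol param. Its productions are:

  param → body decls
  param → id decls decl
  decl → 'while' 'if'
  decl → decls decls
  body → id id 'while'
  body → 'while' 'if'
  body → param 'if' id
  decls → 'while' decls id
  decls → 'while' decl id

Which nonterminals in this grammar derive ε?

{ } (none)

No nonterminal has an empty production or an RHS whose symbols are all nullable.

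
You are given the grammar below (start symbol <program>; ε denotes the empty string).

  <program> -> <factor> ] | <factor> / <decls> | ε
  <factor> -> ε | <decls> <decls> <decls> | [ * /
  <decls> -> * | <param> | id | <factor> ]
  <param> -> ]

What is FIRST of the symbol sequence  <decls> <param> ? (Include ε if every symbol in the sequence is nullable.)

Add FIRST(<decls>) = { *, [, ], id }; <decls> is not nullable, stop.

{ *, [, ], id }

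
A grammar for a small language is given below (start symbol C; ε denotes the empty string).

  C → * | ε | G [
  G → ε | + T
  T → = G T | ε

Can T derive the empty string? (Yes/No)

Yes

T has an ε-production, so T ⇒ ε.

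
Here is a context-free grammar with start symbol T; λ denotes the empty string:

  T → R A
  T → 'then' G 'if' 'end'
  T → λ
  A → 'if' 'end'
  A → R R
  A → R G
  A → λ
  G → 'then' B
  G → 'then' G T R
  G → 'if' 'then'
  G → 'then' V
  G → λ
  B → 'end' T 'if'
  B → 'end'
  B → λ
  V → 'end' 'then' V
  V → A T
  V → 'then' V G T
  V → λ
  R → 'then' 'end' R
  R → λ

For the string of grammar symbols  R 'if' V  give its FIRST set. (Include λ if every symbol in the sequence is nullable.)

{ 'if', 'then' }

Add FIRST(R)\{λ} = { 'then' }; R is nullable, continue.
'if' is a terminal; add {'if'} and stop.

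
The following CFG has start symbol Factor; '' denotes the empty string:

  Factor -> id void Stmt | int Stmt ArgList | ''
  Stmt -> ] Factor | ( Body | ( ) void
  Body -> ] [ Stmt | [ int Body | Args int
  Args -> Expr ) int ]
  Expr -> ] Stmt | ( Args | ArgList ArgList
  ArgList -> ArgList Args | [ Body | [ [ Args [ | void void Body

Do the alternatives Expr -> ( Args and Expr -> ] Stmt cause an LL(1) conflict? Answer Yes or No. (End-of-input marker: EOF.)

FIRST(( Args) = { ( } and FIRST(] Stmt) = { ] }.
The FIRST sets are disjoint and neither alternative is nullable — no conflict.

No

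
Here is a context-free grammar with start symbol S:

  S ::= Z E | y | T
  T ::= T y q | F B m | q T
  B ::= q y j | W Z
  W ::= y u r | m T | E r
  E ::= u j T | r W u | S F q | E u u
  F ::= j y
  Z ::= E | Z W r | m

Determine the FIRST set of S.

{ j, m, q, r, u, y }

From S ::= Z E: add FIRST(Z) = { j, m, q, r, u, y }.
S ::= y contributes {y}.
From S ::= T: add FIRST(T) = { j, q }.
Union: FIRST(S) = { j, m, q, r, u, y }.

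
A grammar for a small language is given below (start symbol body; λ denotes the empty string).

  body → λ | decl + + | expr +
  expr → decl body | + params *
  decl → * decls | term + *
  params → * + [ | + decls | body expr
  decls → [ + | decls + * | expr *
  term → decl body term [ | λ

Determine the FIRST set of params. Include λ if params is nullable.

{ *, + }

params → * + [ contributes {*}.
params → + decls contributes {+}.
From params → body expr: body nullable, take FIRST(body) ∪ FIRST(expr) = { *, + }.
Union: FIRST(params) = { *, + }.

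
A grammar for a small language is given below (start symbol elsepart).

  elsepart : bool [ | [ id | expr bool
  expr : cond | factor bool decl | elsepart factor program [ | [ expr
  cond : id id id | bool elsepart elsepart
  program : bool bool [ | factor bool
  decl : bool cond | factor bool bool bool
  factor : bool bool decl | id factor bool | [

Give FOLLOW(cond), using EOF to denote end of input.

{ [, bool, id }

In expr : cond: cond is at the end, add FOLLOW(expr) = { bool }.
In decl : bool cond: cond is at the end, add FOLLOW(decl) = { [, bool, id }.
Union: FOLLOW(cond) = { [, bool, id }.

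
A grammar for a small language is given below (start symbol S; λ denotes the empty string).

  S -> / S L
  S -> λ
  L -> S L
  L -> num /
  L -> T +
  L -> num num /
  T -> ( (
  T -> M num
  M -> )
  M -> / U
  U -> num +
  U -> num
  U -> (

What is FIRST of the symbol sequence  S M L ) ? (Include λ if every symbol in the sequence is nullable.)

Add FIRST(S)\{λ} = { / }; S is nullable, continue.
Add FIRST(M) = { ), / }; M is not nullable, stop.

{ ), / }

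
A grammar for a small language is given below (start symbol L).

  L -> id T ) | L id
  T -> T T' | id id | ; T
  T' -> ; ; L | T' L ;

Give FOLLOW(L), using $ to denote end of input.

L is the start symbol, so $ ∈ FOLLOW(L).
In L -> L id: add FIRST(id) = { id }.
In T' -> ; ; L: L is at the end, add FOLLOW(T') = { ), ;, id }.
In T' -> T' L ;: add FIRST(;) = { ; }.
Union: FOLLOW(L) = { $, ), ;, id }.

{ $, ), ;, id }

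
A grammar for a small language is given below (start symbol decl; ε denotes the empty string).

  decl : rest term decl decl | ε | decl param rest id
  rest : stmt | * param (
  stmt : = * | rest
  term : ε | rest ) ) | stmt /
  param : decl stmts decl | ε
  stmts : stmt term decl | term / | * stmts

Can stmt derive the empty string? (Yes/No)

No

Nullable nonterminals: decl, param, term.
No production of stmt has an RHS whose symbols are all nullable, so stmt is not nullable.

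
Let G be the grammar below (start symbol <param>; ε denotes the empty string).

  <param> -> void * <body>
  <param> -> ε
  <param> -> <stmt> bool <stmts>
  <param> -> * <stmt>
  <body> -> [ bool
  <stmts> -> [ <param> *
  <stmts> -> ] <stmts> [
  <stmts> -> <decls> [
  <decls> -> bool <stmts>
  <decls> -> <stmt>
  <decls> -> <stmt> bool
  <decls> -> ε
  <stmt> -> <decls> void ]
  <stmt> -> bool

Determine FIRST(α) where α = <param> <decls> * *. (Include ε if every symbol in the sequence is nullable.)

Add FIRST(<param>)\{ε} = { *, bool, void }; <param> is nullable, continue.
Add FIRST(<decls>)\{ε} = { bool, void }; <decls> is nullable, continue.
* is a terminal; add {*} and stop.

{ *, bool, void }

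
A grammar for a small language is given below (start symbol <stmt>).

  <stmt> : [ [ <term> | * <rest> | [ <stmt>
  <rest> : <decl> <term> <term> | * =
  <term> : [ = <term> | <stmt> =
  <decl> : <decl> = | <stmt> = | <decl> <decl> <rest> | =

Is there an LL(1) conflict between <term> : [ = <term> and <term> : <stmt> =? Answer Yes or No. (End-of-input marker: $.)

Yes

FIRST([ = <term>) = { [ } and FIRST(<stmt> =) = { *, [ }.
Both contain [, so the two alternatives are not disjoint — LL(1) conflict.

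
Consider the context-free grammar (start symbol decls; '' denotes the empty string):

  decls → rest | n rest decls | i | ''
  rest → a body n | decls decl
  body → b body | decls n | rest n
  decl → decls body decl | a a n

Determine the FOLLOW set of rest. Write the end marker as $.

In decls → rest: rest is at the end, add FOLLOW(decls) = { $, a, b, i, n }.
In decls → n rest decls: add FIRST(decls)\{''} = { a, b, i, n }.
  Since decls is nullable, also add FOLLOW(decls) = { $, a, b, i, n }.
In body → rest n: add FIRST(n) = { n }.
Union: FOLLOW(rest) = { $, a, b, i, n }.

{ $, a, b, i, n }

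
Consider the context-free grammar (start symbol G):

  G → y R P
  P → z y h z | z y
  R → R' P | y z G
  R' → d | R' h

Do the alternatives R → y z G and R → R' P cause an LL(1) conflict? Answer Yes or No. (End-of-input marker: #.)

No

FIRST(y z G) = { y } and FIRST(R' P) = { d }.
The FIRST sets are disjoint and neither alternative is nullable — no conflict.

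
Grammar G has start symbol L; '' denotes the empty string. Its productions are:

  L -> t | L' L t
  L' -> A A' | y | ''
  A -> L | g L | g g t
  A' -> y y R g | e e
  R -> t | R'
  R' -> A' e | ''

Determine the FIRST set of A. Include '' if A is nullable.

{ g, t, y }

From A -> L: add FIRST(L) = { g, t, y }.
A -> g L contributes {g}.
A -> g g t contributes {g}.
Union: FIRST(A) = { g, t, y }.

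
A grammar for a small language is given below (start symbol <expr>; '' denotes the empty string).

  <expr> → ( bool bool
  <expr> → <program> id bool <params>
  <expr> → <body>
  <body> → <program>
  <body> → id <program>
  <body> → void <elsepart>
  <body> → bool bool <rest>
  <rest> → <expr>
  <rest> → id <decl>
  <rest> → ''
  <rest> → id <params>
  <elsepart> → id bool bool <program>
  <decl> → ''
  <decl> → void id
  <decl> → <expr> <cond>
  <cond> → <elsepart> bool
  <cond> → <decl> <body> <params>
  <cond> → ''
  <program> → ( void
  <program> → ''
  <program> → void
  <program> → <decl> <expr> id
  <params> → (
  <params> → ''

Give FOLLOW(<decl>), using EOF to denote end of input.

{ EOF, (, bool, id, void }

In <rest> → id <decl>: <decl> is at the end, add FOLLOW(<rest>) = { EOF, (, bool, id, void }.
In <cond> → <decl> <body> <params>: add FIRST(<body> <params>)\{''} = { (, bool, id, void }.
  Since <body> <params> is nullable, also add FOLLOW(<cond>) = { EOF, (, bool, id, void }.
In <program> → <decl> <expr> id: add FIRST(<expr> id) = { (, bool, id, void }.
Union: FOLLOW(<decl>) = { EOF, (, bool, id, void }.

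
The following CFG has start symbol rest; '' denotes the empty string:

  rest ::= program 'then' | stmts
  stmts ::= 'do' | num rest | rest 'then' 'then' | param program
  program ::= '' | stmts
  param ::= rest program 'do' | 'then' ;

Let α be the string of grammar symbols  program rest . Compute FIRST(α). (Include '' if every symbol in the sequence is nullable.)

Add FIRST(program)\{''} = { 'do', 'then', num }; program is nullable, continue.
Add FIRST(rest) = { 'do', 'then', num }; rest is not nullable, stop.

{ 'do', 'then', num }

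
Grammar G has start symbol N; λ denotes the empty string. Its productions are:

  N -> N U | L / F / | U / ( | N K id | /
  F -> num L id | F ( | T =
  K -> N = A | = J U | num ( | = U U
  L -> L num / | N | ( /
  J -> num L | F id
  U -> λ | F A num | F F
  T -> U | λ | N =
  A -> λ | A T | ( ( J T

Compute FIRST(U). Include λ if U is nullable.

U -> λ contributes λ.
From U -> F A num: add FIRST(F) = { (, /, =, num }.
From U -> F F: add FIRST(F) = { (, /, =, num }.
Union: FIRST(U) = { (, /, =, num, λ }.

{ (, /, =, num, λ }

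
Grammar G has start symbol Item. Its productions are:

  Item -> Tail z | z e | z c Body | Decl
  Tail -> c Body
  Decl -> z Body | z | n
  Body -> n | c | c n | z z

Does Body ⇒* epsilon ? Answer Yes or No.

No

No nonterminal in this grammar is nullable.
No production of Body has an RHS whose symbols are all nullable, so Body is not nullable.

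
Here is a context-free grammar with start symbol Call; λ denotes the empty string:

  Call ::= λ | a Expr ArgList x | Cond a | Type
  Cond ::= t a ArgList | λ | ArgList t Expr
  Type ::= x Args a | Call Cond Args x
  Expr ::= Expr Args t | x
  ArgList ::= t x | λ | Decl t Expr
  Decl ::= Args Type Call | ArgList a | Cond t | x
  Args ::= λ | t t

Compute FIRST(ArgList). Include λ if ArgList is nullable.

{ a, t, x, λ }

ArgList ::= t x contributes {t}.
ArgList ::= λ contributes λ.
From ArgList ::= Decl t Expr: add FIRST(Decl) = { a, t, x }.
Union: FIRST(ArgList) = { a, t, x, λ }.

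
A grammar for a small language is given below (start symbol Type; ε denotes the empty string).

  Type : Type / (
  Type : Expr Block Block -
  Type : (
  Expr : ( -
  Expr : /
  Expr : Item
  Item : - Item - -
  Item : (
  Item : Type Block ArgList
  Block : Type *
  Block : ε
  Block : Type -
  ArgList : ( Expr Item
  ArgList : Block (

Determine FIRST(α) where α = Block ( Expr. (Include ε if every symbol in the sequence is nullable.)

{ (, -, / }

Add FIRST(Block)\{ε} = { (, -, / }; Block is nullable, continue.
( is a terminal; add {(} and stop.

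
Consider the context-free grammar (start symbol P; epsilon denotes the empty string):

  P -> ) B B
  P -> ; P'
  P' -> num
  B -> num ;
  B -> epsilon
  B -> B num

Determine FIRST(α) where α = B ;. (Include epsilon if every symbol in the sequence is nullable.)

{ ;, num }

Add FIRST(B)\{epsilon} = { num }; B is nullable, continue.
; is a terminal; add {;} and stop.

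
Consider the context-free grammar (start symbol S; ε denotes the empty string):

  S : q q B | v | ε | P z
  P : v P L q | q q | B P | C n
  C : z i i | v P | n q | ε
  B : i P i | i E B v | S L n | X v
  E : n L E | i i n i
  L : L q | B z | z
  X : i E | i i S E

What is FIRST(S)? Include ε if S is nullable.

{ i, n, q, v, z, ε }

S : q q B contributes {q}.
S : v contributes {v}.
S : ε contributes ε.
From S : P z: add FIRST(P) = { i, n, q, v, z }.
Union: FIRST(S) = { i, n, q, v, z, ε }.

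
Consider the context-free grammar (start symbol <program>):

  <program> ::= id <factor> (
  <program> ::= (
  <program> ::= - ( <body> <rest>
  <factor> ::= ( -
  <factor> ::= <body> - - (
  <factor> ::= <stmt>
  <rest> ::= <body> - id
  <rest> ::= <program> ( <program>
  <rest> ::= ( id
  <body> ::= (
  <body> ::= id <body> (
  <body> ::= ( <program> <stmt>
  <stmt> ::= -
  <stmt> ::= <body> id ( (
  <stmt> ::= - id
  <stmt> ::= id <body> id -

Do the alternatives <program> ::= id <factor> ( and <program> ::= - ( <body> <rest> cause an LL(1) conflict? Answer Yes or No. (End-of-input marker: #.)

FIRST(id <factor> () = { id } and FIRST(- ( <body> <rest>) = { - }.
The FIRST sets are disjoint and neither alternative is nullable — no conflict.

No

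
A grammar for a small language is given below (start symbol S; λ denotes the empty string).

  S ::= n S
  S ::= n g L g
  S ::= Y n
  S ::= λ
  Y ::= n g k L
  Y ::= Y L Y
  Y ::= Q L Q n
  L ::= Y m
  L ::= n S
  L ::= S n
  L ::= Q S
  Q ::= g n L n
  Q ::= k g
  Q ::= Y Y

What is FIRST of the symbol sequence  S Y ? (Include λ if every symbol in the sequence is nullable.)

Add FIRST(S)\{λ} = { g, k, n }; S is nullable, continue.
Add FIRST(Y) = { g, k, n }; Y is not nullable, stop.

{ g, k, n }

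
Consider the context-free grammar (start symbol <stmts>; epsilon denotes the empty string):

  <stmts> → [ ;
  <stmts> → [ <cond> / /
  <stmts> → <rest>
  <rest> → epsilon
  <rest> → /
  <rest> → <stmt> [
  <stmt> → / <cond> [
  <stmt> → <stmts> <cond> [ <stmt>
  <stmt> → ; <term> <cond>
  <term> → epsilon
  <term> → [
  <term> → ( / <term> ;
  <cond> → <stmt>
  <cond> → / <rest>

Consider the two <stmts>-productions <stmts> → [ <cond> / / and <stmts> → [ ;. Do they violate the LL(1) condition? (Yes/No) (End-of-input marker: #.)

FIRST([ <cond> / /) = { [ } and FIRST([ ;) = { [ }.
Both contain [, so the two alternatives are not disjoint — LL(1) conflict.

Yes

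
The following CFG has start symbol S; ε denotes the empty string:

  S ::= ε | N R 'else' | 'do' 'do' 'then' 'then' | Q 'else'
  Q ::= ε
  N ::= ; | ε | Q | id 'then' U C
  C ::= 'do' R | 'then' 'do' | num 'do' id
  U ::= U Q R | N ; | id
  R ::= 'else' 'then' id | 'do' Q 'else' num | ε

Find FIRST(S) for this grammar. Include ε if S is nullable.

{ 'do', 'else', ;, id, ε }

S ::= ε contributes ε.
From S ::= N R 'else': N, R nullable, take FIRST(N) ∪ FIRST(R) ∪ {'else'} = { 'do', 'else', ;, id }.
S ::= 'do' 'do' 'then' 'then' contributes {'do'}.
From S ::= Q 'else': Q nullable, take FIRST(Q) ∪ {'else'} = { 'else' }.
Union: FIRST(S) = { 'do', 'else', ;, id, ε }.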